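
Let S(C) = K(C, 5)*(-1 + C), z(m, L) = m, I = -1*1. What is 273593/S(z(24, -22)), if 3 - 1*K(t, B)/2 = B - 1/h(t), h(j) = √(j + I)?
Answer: -273593/91 - 273593*√23/4186 ≈ -3320.0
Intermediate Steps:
I = -1
h(j) = √(-1 + j) (h(j) = √(j - 1) = √(-1 + j))
K(t, B) = 6 - 2*B + 2/√(-1 + t) (K(t, B) = 6 - 2*(B - 1/(√(-1 + t))) = 6 - 2*(B - 1/√(-1 + t)) = 6 + (-2*B + 2/√(-1 + t)) = 6 - 2*B + 2/√(-1 + t))
S(C) = (-1 + C)*(-4 + 2/√(-1 + C)) (S(C) = (6 - 2*5 + 2/√(-1 + C))*(-1 + C) = (6 - 10 + 2/√(-1 + C))*(-1 + C) = (-4 + 2/√(-1 + C))*(-1 + C) = (-1 + C)*(-4 + 2/√(-1 + C)))
273593/S(z(24, -22)) = 273593/(4 - 4*24 + 2*√(-1 + 24)) = 273593/(4 - 96 + 2*√23) = 273593/(-92 + 2*√23)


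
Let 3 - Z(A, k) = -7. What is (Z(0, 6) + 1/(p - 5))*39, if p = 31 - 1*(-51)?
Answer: 30069/77 ≈ 390.51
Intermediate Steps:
Z(A, k) = 10 (Z(A, k) = 3 - 1*(-7) = 3 + 7 = 10)
p = 82 (p = 31 + 51 = 82)
(Z(0, 6) + 1/(p - 5))*39 = (10 + 1/(82 - 5))*39 = (10 + 1/77)*39 = (771/77)*39 = 30069/77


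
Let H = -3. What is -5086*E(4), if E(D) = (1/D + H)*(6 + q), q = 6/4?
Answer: 419595/4 ≈ 1.0490e+5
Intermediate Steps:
q = 3/2 (q = 6*(¼) = 3/2 ≈ 1.5000)
E(D) = -45/2 + 15/(2*D) (E(D) = (1/D - 3)*(6 + 3/2) = (-3 + 1/D)*(15/2) = -45/2 + 15/(2*D))
-5086*E(4) = -38145*(1 - 3*4)/4 = -38145*(1 - 12)/4 = -38145*(-11)/4 = -5086*(-165/8) = 419595/4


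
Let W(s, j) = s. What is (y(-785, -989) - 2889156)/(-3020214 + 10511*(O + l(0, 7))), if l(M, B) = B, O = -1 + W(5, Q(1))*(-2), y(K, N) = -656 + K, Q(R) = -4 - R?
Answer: 2890597/3062258 ≈ 0.94394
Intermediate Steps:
O = -11 (O = -1 + 5*(-2) = -1 - 10 = -11)
(y(-785, -989) - 2889156)/(-3020214 + 10511*(O + l(0, 7))) = ((-656 - 785) - 2889156)/(-3020214 + 10511*(-11 + 7)) = (-1441 - 2889156)/(-3020214 + 10511*(-4)) = -2890597/(-3020214 - 42044) = -2890597/(-3062258) = -2890597*(-1/3062258) = 2890597/3062258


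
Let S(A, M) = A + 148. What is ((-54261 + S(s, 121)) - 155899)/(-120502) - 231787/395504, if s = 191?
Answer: 27527123855/23829511504 ≈ 1.1552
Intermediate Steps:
S(A, M) = 148 + A
((-54261 + S(s, 121)) - 155899)/(-120502) - 231787/395504 = ((-54261 + (148 + 191)) - 155899)/(-120502) - 231787/395504 = ((-54261 + 339) - 155899)*(-1/120502) - 231787*1/395504 = (-53922 - 155899)*(-1/120502) - 231787/395504 = -209821*(-1/120502) - 231787/395504 = 209821/120502 - 231787/395504 = 27527123855/23829511504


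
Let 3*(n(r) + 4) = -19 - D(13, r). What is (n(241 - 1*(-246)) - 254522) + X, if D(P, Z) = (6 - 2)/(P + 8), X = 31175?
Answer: -14071516/63 ≈ -2.2336e+5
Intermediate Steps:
D(P, Z) = 4/(8 + P)
n(r) = -655/63 (n(r) = -4 + (-19 - 4/(8 + 13))/3 = -4 + (-19 - 4/21)/3 = -4 + (⅓)*(-403/21) = -4 - 403/63 = -655/63)
(n(241 - 1*(-246)) - 254522) + X = (-655/63 - 254522) + 31175 = -16035541/63 + 31175 = -14071516/63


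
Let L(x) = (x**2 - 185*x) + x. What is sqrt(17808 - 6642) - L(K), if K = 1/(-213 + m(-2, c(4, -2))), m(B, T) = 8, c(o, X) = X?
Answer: -37721/42025 + sqrt(11166) ≈ 104.77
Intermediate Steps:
K = -1/205 (K = 1/(-213 + 8) = 1/(-205) = -1/205 ≈ -0.0048781)
L(x) = x**2 - 184*x
sqrt(17808 - 6642) - L(K) = sqrt(17808 - 6642) - (-1)*(-184 - 1/205)/205 = sqrt(11166) - (-1)*(-37721)/(205*205) = sqrt(11166) - 1*37721/42025 = sqrt(11166) - 37721/42025 = -37721/42025 + sqrt(11166)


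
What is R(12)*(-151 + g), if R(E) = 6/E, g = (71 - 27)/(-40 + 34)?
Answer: -475/6 ≈ -79.167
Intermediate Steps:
g = -22/3 (g = 44/(-6) = 44*(-1/6) = -22/3 ≈ -7.3333)
R(12)*(-151 + g) = (6/12)*(-151 - 22/3) = (6*(1/12))*(-475/3) = (1/2)*(-475/3) = -475/6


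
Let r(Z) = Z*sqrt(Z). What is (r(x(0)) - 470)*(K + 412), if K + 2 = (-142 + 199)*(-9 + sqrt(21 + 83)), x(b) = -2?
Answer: 2*(103 - 114*sqrt(26))*(235 + I*sqrt(2)) ≈ -2.248e+5 - 1352.8*I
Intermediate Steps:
K = -515 + 114*sqrt(26) (K = -2 + (-142 + 199)*(-9 + sqrt(21 + 83)) = -2 + 57*(-9 + sqrt(104)) = -2 + 57*(-9 + 2*sqrt(26)) = -2 + (-513 + 114*sqrt(26)) = -515 + 114*sqrt(26) ≈ 66.288)
r(Z) = Z**(3/2)
(r(x(0)) - 470)*(K + 412) = ((-2)**(3/2) - 470)*((-515 + 114*sqrt(26)) + 412) = (-2*I*sqrt(2) - 470)*(-103 + 114*sqrt(26)) = (-470 - 2*I*sqrt(2))*(-103 + 114*sqrt(26))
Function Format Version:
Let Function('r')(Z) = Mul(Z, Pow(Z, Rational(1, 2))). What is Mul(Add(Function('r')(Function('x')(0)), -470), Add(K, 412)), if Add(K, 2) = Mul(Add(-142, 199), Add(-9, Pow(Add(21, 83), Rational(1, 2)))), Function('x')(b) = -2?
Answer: Mul(2, Add(103, Mul(-114, Pow(26, Rational(1, 2)))), Add(235, Mul(I, Pow(2, Rational(1, 2))))) ≈ Add(-2.2480e+5, Mul(-1352.8, I))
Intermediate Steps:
K = Add(-515, Mul(114, Pow(26, Rational(1, 2)))) (K = Add(-2, Mul(Add(-142, 199), Add(-9, Pow(Add(21, 83), Rational(1, 2))))) = Add(-2, Mul(57, Add(-9, Pow(104, Rational(1, 2))))) = Add(-2, Mul(57, Add(-9, Mul(2, Pow(26, Rational(1, 2)))))) = Add(-2, Add(-513, Mul(114, Pow(26, Rational(1, 2))))) = Add(-515, Mul(114, Pow(26, Rational(1, 2)))) ≈ 66.288)
Function('r')(Z) = Pow(Z, Rational(3, 2))
Mul(Add(Function('r')(Function('x')(0)), -470), Add(K, 412)) = Mul(Add(Pow(-2, Rational(3, 2)), -470), Add(Add(-515, Mul(114, Pow(26, Rational(1, 2)))), 412)) = Mul(Add(Mul(-2, I, Pow(2, Rational(1, 2))), -470), Add(-103, Mul(114, Pow(26, Rational(1, 2))))) = Mul(Add(-470, Mul(-2, I, Pow(2, Rational(1, 2)))), Add(-103, Mul(114, Pow(26, Rational(1, 2)))))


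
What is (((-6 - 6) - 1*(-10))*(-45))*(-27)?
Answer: -2430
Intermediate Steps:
(((-6 - 6) - 1*(-10))*(-45))*(-27) = ((-12 + 10)*(-45))*(-27) = -2*(-45)*(-27) = 90*(-27) = -2430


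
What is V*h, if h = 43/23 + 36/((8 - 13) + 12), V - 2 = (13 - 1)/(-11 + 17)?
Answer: 4516/161 ≈ 28.050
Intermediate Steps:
V = 4 (V = 2 + (13 - 1)/(-11 + 17) = 2 + 12/6 = 2 + 12*(⅙) = 2 + 2 = 4)
h = 1129/161 (h = 43*(1/23) + 36/(-5 + 12) = 43/23 + 36/7 = 1129/161 ≈ 7.0124)
V*h = 4*(1129/161) = 4516/161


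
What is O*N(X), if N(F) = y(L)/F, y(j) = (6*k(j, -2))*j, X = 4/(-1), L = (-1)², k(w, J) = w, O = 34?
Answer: -51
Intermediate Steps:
L = 1
X = -4 (X = 4*(-1) = -4)
y(j) = 6*j² (y(j) = (6*j)*j = 6*j²)
N(F) = 6/F (N(F) = (6*1²)/F = (6*1)/F = 6/F)
O*N(X) = 34*(6/(-4)) = 34*(6*(-¼)) = 34*(-3/2) = -51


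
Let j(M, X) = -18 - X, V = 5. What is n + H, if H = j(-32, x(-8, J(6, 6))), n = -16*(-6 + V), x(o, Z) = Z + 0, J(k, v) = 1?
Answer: -3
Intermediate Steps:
x(o, Z) = Z
n = 16 (n = -16*(-6 + 5) = -16*(-1) = 16)
H = -19 (H = -18 - 1*1 = -18 - 1 = -19)
n + H = 16 - 19 = -3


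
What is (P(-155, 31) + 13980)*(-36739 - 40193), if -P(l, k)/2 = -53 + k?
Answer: -1078894368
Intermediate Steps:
P(l, k) = 106 - 2*k (P(l, k) = -2*(-53 + k) = 106 - 2*k)
(P(-155, 31) + 13980)*(-36739 - 40193) = ((106 - 2*31) + 13980)*(-36739 - 40193) = ((106 - 62) + 13980)*(-76932) = (44 + 13980)*(-76932) = 14024*(-76932) = -1078894368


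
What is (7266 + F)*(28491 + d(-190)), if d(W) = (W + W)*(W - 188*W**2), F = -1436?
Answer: 15036063748530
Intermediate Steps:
d(W) = 2*W*(W - 188*W**2) (d(W) = (2*W)*(W - 188*W**2) = 2*W*(W - 188*W**2))
(7266 + F)*(28491 + d(-190)) = (7266 - 1436)*(28491 + (-190)**2*(2 - 376*(-190))) = 5830*(28491 + 36100*(2 + 71440)) = 5830*(28491 + 36100*71442) = 5830*(28491 + 2579056200) = 5830*2579084691 = 15036063748530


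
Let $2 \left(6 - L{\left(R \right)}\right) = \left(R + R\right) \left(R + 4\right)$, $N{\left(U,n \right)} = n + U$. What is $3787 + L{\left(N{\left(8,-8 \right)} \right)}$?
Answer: $3793$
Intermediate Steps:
$N{\left(U,n \right)} = U + n$
$L{\left(R \right)} = 6 - R \left(4 + R\right)$ ($L{\left(R \right)} = 6 - \frac{\left(R + R\right) \left(R + 4\right)}{2} = 6 - \frac{2 R \left(4 + R\right)}{2} = 6 - R \left(4 + R\right)$)
$3787 + L{\left(N{\left(8,-8 \right)} \right)} = 3787 - \left(-6 + \left(8 - 8\right)^{2} + 4 \left(8 - 8\right)\right) = 3787 - -6 = 3787 + \left(6 - 0 + 0\right) = 3787 + \left(6 + 0 + 0\right) = 3787 + 6 = 3793$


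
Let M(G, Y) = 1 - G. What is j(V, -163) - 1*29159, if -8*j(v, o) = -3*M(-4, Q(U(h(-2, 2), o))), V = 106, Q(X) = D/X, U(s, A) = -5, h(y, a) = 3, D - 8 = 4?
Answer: -233257/8 ≈ -29157.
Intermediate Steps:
D = 12 (D = 8 + 4 = 12)
Q(X) = 12/X
j(v, o) = 15/8 (j(v, o) = -(-3)*(1 - 1*(-4))/8 = -(-3)*(1 + 4)/8 = -(-3)*5/8 = -⅛*(-15) = 15/8)
j(V, -163) - 1*29159 = 15/8 - 1*29159 = 15/8 - 29159 = -233257/8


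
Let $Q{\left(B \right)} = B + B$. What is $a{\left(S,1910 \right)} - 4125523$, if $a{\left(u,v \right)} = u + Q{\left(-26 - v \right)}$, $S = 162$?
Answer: $-4129233$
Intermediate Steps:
$Q{\left(B \right)} = 2 B$
$a{\left(u,v \right)} = -52 + u - 2 v$ ($a{\left(u,v \right)} = u + 2 \left(-26 - v\right) = u - \left(52 + 2 v\right) = -52 + u - 2 v$)
$a{\left(S,1910 \right)} - 4125523 = \left(-52 + 162 - 3820\right) - 4125523 = -3710 - 4125523 = -4129233$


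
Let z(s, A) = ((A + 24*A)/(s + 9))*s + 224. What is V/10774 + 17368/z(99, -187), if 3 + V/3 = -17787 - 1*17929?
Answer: -574460361/40391726 ≈ -14.222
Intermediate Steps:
z(s, A) = 224 + 25*A*s/(9 + s) (z(s, A) = ((25*A)/(9 + s))*s + 224 = (25*A/(9 + s))*s + 224 = 25*A*s/(9 + s) + 224 = 224 + 25*A*s/(9 + s))
V = -107157 (V = -9 + 3*(-17787 - 1*17929) = -9 + 3*(-17787 - 17929) = -9 + 3*(-35716) = -9 - 107148 = -107157)
V/10774 + 17368/z(99, -187) = -107157/10774 + 17368/(((2016 + 224*99 + 25*(-187)*99)/(9 + 99))) = -107157*1/10774 + 17368/(((2016 + 22176 - 462825)/108)) = -107157/10774 + 17368/(((1/108)*(-438633))) = -107157/10774 + 17368/(-48737/12) = -107157/10774 + 17368*(-12/48737) = -107157/10774 - 16032/3749 = -574460361/40391726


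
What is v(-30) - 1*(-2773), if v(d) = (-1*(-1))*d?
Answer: 2743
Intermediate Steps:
v(d) = d (v(d) = 1*d = d)
v(-30) - 1*(-2773) = -30 - 1*(-2773) = -30 + 2773 = 2743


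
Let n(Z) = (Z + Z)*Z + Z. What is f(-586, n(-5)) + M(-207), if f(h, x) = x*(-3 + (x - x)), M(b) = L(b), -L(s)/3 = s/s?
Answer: -138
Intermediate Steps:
n(Z) = Z + 2*Z² (n(Z) = (2*Z)*Z + Z = 2*Z² + Z = Z + 2*Z²)
L(s) = -3 (L(s) = -3*s/s = -3*1 = -3)
M(b) = -3
f(h, x) = -3*x (f(h, x) = x*(-3 + 0) = x*(-3) = -3*x)
f(-586, n(-5)) + M(-207) = -(-15)*(1 + 2*(-5)) - 3 = -(-15)*(1 - 10) - 3 = -(-15)*(-9) - 3 = -3*45 - 3 = -135 - 3 = -138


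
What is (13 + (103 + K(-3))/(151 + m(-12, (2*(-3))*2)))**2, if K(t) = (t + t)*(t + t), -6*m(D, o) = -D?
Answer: 4309776/22201 ≈ 194.13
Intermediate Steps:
m(D, o) = D/6 (m(D, o) = -(-1)*D/6 = D/6)
K(t) = 4*t**2 (K(t) = (2*t)*(2*t) = 4*t**2)
(13 + (103 + K(-3))/(151 + m(-12, (2*(-3))*2)))**2 = (13 + (103 + 4*(-3)**2)/(151 + (1/6)*(-12)))**2 = (13 + (103 + 4*9)/(151 - 2))**2 = (13 + (103 + 36)/149)**2 = (13 + 139*(1/149))**2 = (13 + 139/149)**2 = (2076/149)**2 = 4309776/22201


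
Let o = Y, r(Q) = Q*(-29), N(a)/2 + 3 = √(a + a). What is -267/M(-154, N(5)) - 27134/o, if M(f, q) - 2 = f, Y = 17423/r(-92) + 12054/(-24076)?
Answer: -66206102058583/14718010888 ≈ -4498.3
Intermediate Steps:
N(a) = -6 + 2*√2*√a (N(a) = -6 + 2*√(a + a) = -6 + 2*√(2*a) = -6 + 2*(√2*√a) = -6 + 2*√2*√a)
r(Q) = -29*Q
Y = 96829019/16058692 (Y = 17423/((-29*(-92))) + 12054/(-24076) = 17423/2668 + 12054*(-1/24076) = 17423*(1/2668) - 6027/12038 = 17423/2668 - 6027/12038 = 96829019/16058692 ≈ 6.0297)
o = 96829019/16058692 ≈ 6.0297
M(f, q) = 2 + f
-267/M(-154, N(5)) - 27134/o = -267/(2 - 154) - 27134/96829019/16058692 = -267/(-152) - 27134*16058692/96829019 = -267*(-1/152) - 435736548728/96829019 = 267/152 - 435736548728/96829019 = -66206102058583/14718010888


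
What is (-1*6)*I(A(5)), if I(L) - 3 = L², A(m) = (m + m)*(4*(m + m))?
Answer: -960018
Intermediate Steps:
A(m) = 16*m² (A(m) = (2*m)*(4*(2*m)) = (2*m)*(8*m) = 16*m²)
I(L) = 3 + L²
(-1*6)*I(A(5)) = (-1*6)*(3 + (16*5²)²) = -6*(3 + (16*25)²) = -6*(3 + 400²) = -6*(3 + 160000) = -6*160003 = -960018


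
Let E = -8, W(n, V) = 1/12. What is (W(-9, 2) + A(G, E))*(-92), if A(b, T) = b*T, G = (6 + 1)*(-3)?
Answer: -46391/3 ≈ -15464.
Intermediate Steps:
W(n, V) = 1/12
G = -21 (G = 7*(-3) = -21)
A(b, T) = T*b
(W(-9, 2) + A(G, E))*(-92) = (1/12 - 8*(-21))*(-92) = (1/12 + 168)*(-92) = (2017/12)*(-92) = -46391/3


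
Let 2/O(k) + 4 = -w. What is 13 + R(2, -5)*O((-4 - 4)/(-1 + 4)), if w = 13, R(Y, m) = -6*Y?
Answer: 245/17 ≈ 14.412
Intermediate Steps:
O(k) = -2/17 (O(k) = 2/(-4 - 1*13) = 2/(-4 - 13) = 2/(-17) = 2*(-1/17) = -2/17)
13 + R(2, -5)*O((-4 - 4)/(-1 + 4)) = 13 - 6*2*(-2/17) = 13 - 12*(-2/17) = 13 + 24/17 = 245/17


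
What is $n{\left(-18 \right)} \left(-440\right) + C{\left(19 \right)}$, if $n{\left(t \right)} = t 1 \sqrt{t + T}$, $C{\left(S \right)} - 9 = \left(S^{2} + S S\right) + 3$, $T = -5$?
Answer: $734 + 7920 i \sqrt{23} \approx 734.0 + 37983.0 i$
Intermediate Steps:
$C{\left(S \right)} = 12 + 2 S^{2}$ ($C{\left(S \right)} = 9 + \left(\left(S^{2} + S S\right) + 3\right) = 9 + \left(\left(S^{2} + S^{2}\right) + 3\right) = 9 + \left(2 S^{2} + 3\right) = 9 + \left(3 + 2 S^{2}\right) = 12 + 2 S^{2}$)
$n{\left(t \right)} = t \sqrt{-5 + t}$ ($n{\left(t \right)} = t 1 \sqrt{t - 5} = t \sqrt{-5 + t}$)
$n{\left(-18 \right)} \left(-440\right) + C{\left(19 \right)} = - 18 \sqrt{-5 - 18} \left(-440\right) + \left(12 + 2 \cdot 19^{2}\right) = - 18 \sqrt{-23} \left(-440\right) + \left(12 + 2 \cdot 361\right) = - 18 i \sqrt{23} \left(-440\right) + \left(12 + 722\right) = - 18 i \sqrt{23} \left(-440\right) + 734 = 7920 i \sqrt{23} + 734 = 734 + 7920 i \sqrt{23}$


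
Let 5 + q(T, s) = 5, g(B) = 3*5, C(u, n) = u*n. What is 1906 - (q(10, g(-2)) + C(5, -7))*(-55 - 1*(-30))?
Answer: 1031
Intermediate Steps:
C(u, n) = n*u
g(B) = 15
q(T, s) = 0 (q(T, s) = -5 + 5 = 0)
1906 - (q(10, g(-2)) + C(5, -7))*(-55 - 1*(-30)) = 1906 - (0 - 7*5)*(-55 - 1*(-30)) = 1906 - (0 - 35)*(-55 + 30) = 1906 - (-35)*(-25) = 1906 - 1*875 = 1906 - 875 = 1031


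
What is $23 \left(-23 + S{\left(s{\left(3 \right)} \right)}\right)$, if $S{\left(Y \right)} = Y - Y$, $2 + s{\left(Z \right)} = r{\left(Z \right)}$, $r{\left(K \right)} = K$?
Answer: $-529$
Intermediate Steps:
$s{\left(Z \right)} = -2 + Z$
$S{\left(Y \right)} = 0$
$23 \left(-23 + S{\left(s{\left(3 \right)} \right)}\right) = 23 \left(-23 + 0\right) = 23 \left(-23\right) = -529$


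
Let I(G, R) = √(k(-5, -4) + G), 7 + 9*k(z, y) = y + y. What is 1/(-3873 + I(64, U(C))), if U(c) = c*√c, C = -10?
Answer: -11619/45000200 - √561/45000200 ≈ -0.00025873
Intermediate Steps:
k(z, y) = -7/9 + 2*y/9 (k(z, y) = -7/9 + (y + y)/9 = -7/9 + (2*y)/9 = -7/9 + 2*y/9)
U(c) = c^(3/2)
I(G, R) = √(-5/3 + G) (I(G, R) = √((-7/9 + (2/9)*(-4)) + G) = √((-7/9 - 8/9) + G) = √(-5/3 + G))
1/(-3873 + I(64, U(C))) = 1/(-3873 + √(-15 + 9*64)/3) = 1/(-3873 + √(-15 + 576)/3) = 1/(-3873 + √561/3)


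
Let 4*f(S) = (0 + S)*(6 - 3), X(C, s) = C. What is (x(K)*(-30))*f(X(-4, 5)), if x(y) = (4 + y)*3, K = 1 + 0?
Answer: 1350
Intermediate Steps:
f(S) = 3*S/4 (f(S) = ((0 + S)*(6 - 3))/4 = (S*3)/4 = (3*S)/4 = 3*S/4)
K = 1
x(y) = 12 + 3*y
(x(K)*(-30))*f(X(-4, 5)) = ((12 + 3*1)*(-30))*((¾)*(-4)) = ((12 + 3)*(-30))*(-3) = (15*(-30))*(-3) = -450*(-3) = 1350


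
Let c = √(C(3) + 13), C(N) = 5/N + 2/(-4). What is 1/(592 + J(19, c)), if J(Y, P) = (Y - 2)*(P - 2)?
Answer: 3348/1843619 - 17*√510/1843619 ≈ 0.0016078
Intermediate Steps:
C(N) = -½ + 5/N (C(N) = 5/N + 2*(-¼) = 5/N - ½ = -½ + 5/N)
c = √510/6 (c = √((½)*(10 - 1*3)/3 + 13) = √((½)*(⅓)*(10 - 3) + 13) = √((½)*(⅓)*7 + 13) = √(7/6 + 13) = √(85/6) = √510/6 ≈ 3.7639)
J(Y, P) = (-2 + P)*(-2 + Y) (J(Y, P) = (-2 + Y)*(-2 + P) = (-2 + P)*(-2 + Y))
1/(592 + J(19, c)) = 1/(592 + (4 - √510/3 - 2*19 + (√510/6)*19)) = 1/(592 + (4 - √510/3 - 38 + 19*√510/6)) = 1/(592 + (-34 + 17*√510/6)) = 1/(558 + 17*√510/6)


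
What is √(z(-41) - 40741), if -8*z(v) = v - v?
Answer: I*√40741 ≈ 201.84*I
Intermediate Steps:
z(v) = 0 (z(v) = -(v - v)/8 = -⅛*0 = 0)
√(z(-41) - 40741) = √(0 - 40741) = √(-40741) = I*√40741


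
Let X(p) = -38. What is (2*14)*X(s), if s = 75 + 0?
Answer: -1064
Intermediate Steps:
s = 75
(2*14)*X(s) = (2*14)*(-38) = 28*(-38) = -1064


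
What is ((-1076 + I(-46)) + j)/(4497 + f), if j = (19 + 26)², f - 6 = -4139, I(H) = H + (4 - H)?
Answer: 953/364 ≈ 2.6181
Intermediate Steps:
I(H) = 4
f = -4133 (f = 6 - 4139 = -4133)
j = 2025 (j = 45² = 2025)
((-1076 + I(-46)) + j)/(4497 + f) = ((-1076 + 4) + 2025)/(4497 - 4133) = (-1072 + 2025)/364 = 953*(1/364) = 953/364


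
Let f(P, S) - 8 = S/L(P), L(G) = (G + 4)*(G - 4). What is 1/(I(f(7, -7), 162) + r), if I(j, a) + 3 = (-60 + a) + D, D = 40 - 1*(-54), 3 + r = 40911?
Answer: 1/41101 ≈ 2.4330e-5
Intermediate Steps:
r = 40908 (r = -3 + 40911 = 40908)
L(G) = (-4 + G)*(4 + G) (L(G) = (4 + G)*(-4 + G) = (-4 + G)*(4 + G))
D = 94 (D = 40 + 54 = 94)
f(P, S) = 8 + S/(-16 + P**2)
I(j, a) = 31 + a (I(j, a) = -3 + ((-60 + a) + 94) = -3 + (34 + a) = 31 + a)
1/(I(f(7, -7), 162) + r) = 1/((31 + 162) + 40908) = 1/(193 + 40908) = 1/41101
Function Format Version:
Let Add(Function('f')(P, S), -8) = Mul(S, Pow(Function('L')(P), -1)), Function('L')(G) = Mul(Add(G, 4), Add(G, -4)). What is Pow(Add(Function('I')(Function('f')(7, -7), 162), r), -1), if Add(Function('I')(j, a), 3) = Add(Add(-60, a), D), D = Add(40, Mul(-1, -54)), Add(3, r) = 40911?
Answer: Rational(1, 41101) ≈ 2.4330e-5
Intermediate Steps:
r = 40908 (r = Add(-3, 40911) = 40908)
Function('L')(G) = Mul(Add(-4, G), Add(4, G)) (Function('L')(G) = Mul(Add(4, G), Add(-4, G)) = Mul(Add(-4, G), Add(4, G)))
D = 94 (D = Add(40, 54) = 94)
Function('f')(P, S) = Add(8, Mul(S, Pow(Add(-16, Pow(P, 2)), -1)))
Function('I')(j, a) = Add(31, a) (Function('I')(j, a) = Add(-3, Add(Add(-60, a), 94)) = Add(-3, Add(34, a)) = Add(31, a))
Pow(Add(Function('I')(Function('f')(7, -7), 162), r), -1) = Pow(Add(Add(31, 162), 40908), -1) = Pow(Add(193, 40908), -1) = Pow(41101, -1) = Rational(1, 41101)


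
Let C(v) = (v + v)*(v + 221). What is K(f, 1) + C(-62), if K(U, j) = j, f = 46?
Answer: -19715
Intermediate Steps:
C(v) = 2*v*(221 + v) (C(v) = (2*v)*(221 + v) = 2*v*(221 + v))
K(f, 1) + C(-62) = 1 + 2*(-62)*(221 - 62) = 1 + 2*(-62)*159 = 1 - 19716 = -19715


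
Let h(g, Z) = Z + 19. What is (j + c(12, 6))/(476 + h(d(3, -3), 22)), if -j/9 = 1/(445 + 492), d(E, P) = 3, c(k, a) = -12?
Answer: -1023/44039 ≈ -0.023229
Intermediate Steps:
h(g, Z) = 19 + Z
j = -9/937 (j = -9/(445 + 492) = -9/937 ≈ -0.0096051)
(j + c(12, 6))/(476 + h(d(3, -3), 22)) = (-9/937 - 12)/(476 + (19 + 22)) = -11253/(937*(476 + 41)) = -11253/937/517 = -11253/937*1/517 = -1023/44039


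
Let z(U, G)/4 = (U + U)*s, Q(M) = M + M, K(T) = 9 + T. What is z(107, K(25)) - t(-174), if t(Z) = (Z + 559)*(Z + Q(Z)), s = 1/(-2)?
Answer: 200542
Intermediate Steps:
s = -½ ≈ -0.50000
Q(M) = 2*M
t(Z) = 3*Z*(559 + Z) (t(Z) = (Z + 559)*(Z + 2*Z) = (559 + Z)*(3*Z) = 3*Z*(559 + Z))
z(U, G) = -4*U (z(U, G) = 4*((U + U)*(-½)) = 4*((2*U)*(-½)) = 4*(-U) = -4*U)
z(107, K(25)) - t(-174) = -4*107 - 3*(-174)*(559 - 174) = -428 - 3*(-174)*385 = -428 - 1*(-200970) = -428 + 200970 = 200542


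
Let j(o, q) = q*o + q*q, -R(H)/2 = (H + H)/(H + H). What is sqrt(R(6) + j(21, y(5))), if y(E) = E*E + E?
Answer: 2*sqrt(382) ≈ 39.090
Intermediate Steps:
y(E) = E + E**2 (y(E) = E**2 + E = E + E**2)
R(H) = -2 (R(H) = -2*(H + H)/(H + H) = -2*2*H/(2*H) = -2*2*H*1/(2*H) = -2*1 = -2)
j(o, q) = q**2 + o*q (j(o, q) = o*q + q**2 = q**2 + o*q)
sqrt(R(6) + j(21, y(5))) = sqrt(-2 + (5*(1 + 5))*(21 + 5*(1 + 5))) = sqrt(-2 + (5*6)*(21 + 5*6)) = sqrt(-2 + 30*(21 + 30)) = sqrt(-2 + 30*51) = sqrt(-2 + 1530) = sqrt(1528) = 2*sqrt(382)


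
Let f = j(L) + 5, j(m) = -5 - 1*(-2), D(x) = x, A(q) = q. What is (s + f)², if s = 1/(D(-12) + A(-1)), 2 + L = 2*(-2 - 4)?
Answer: 625/169 ≈ 3.6982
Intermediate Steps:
L = -14 (L = -2 + 2*(-2 - 4) = -2 + 2*(-6) = -2 - 12 = -14)
j(m) = -3 (j(m) = -5 + 2 = -3)
s = -1/13 (s = 1/(-12 - 1) = 1/(-13) = -1/13 ≈ -0.076923)
f = 2 (f = -3 + 5 = 2)
(s + f)² = (-1/13 + 2)² = (25/13)² = 625/169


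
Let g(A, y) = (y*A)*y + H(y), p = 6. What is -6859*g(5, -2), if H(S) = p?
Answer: -178334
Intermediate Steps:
H(S) = 6
g(A, y) = 6 + A*y² (g(A, y) = (y*A)*y + 6 = (A*y)*y + 6 = A*y² + 6 = 6 + A*y²)
-6859*g(5, -2) = -6859*(6 + 5*(-2)²) = -6859*(6 + 5*4) = -6859*(6 + 20) = -6859*26 = -178334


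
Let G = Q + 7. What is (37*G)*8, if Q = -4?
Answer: 888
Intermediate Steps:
G = 3 (G = -4 + 7 = 3)
(37*G)*8 = (37*3)*8 = 111*8 = 888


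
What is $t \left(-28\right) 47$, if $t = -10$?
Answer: $13160$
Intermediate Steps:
$t \left(-28\right) 47 = \left(-10\right) \left(-28\right) 47 = 280 \cdot 47 = 13160$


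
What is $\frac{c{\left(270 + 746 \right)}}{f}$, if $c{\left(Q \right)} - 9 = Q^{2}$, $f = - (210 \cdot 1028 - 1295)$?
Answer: $- \frac{206453}{42917} \approx -4.8105$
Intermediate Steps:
$f = -214585$ ($f = - (215880 - 1295) = \left(-1\right) 214585 = -214585$)
$c{\left(Q \right)} = 9 + Q^{2}$
$\frac{c{\left(270 + 746 \right)}}{f} = \frac{9 + \left(270 + 746\right)^{2}}{-214585} = \left(9 + 1016^{2}\right) \left(- \frac{1}{214585}\right) = \left(9 + 1032256\right) \left(- \frac{1}{214585}\right) = 1032265 \left(- \frac{1}{214585}\right) = - \frac{206453}{42917}$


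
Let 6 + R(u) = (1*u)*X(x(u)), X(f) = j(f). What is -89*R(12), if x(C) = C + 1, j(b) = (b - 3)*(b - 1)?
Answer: -127626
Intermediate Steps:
j(b) = (-1 + b)*(-3 + b) (j(b) = (-3 + b)*(-1 + b) = (-1 + b)*(-3 + b))
x(C) = 1 + C
X(f) = 3 + f² - 4*f
R(u) = -6 + u*(-1 + (1 + u)² - 4*u) (R(u) = -6 + (1*u)*(3 + (1 + u)² - 4*(1 + u)) = -6 + u*(3 + (1 + u)² + (-4 - 4*u)) = -6 + u*(-1 + (1 + u)² - 4*u))
-89*R(12) = -89*(-6 + 12³ - 2*12²) = -89*(-6 + 1728 - 2*144) = -89*(-6 + 1728 - 288) = -89*1434 = -127626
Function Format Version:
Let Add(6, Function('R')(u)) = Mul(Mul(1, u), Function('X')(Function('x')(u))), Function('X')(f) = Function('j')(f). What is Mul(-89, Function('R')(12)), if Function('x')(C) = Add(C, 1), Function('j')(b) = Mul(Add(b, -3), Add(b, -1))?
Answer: -127626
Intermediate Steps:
Function('j')(b) = Mul(Add(-1, b), Add(-3, b)) (Function('j')(b) = Mul(Add(-3, b), Add(-1, b)) = Mul(Add(-1, b), Add(-3, b)))
Function('x')(C) = Add(1, C)
Function('X')(f) = Add(3, Pow(f, 2), Mul(-4, f))
Function('R')(u) = Add(-6, Mul(u, Add(-1, Pow(Add(1, u), 2), Mul(-4, u)))) (Function('R')(u) = Add(-6, Mul(Mul(1, u), Add(3, Pow(Add(1, u), 2), Mul(-4, Add(1, u))))) = Add(-6, Mul(u, Add(3, Pow(Add(1, u), 2), Add(-4, Mul(-4, u))))) = Add(-6, Mul(u, Add(-1, Pow(Add(1, u), 2), Mul(-4, u)))))
Mul(-89, Function('R')(12)) = Mul(-89, Add(-6, Pow(12, 3), Mul(-2, Pow(12, 2)))) = Mul(-89, Add(-6, 1728, Mul(-2, 144))) = Mul(-89, Add(-6, 1728, -288)) = Mul(-89, 1434) = -127626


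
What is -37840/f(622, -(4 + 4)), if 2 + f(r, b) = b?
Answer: 3784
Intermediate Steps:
f(r, b) = -2 + b
-37840/f(622, -(4 + 4)) = -37840/(-2 - (4 + 4)) = -37840/(-2 - 1*8) = -37840/(-2 - 8) = -37840/(-10) = -37840*(-⅒) = 3784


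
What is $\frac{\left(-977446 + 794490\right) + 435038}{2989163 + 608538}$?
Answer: $\frac{252082}{3597701} \approx 0.070068$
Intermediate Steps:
$\frac{\left(-977446 + 794490\right) + 435038}{2989163 + 608538} = \frac{-182956 + 435038}{3597701} = 252082 \cdot \frac{1}{3597701} = \frac{252082}{3597701}$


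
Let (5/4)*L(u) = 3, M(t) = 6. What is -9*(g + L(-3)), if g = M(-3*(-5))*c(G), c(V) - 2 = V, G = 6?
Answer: -2268/5 ≈ -453.60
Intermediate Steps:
L(u) = 12/5 (L(u) = (⅘)*3 = 12/5)
c(V) = 2 + V
g = 48 (g = 6*(2 + 6) = 6*8 = 48)
-9*(g + L(-3)) = -9*(48 + 12/5) = -9*252/5 = -2268/5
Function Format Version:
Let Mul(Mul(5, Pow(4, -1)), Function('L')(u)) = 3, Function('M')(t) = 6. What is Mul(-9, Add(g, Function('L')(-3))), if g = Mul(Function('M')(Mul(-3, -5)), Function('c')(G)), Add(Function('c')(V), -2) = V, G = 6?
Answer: Rational(-2268, 5) ≈ -453.60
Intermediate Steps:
Function('L')(u) = Rational(12, 5) (Function('L')(u) = Mul(Rational(4, 5), 3) = Rational(12, 5))
Function('c')(V) = Add(2, V)
g = 48 (g = Mul(6, Add(2, 6)) = Mul(6, 8) = 48)
Mul(-9, Add(g, Function('L')(-3))) = Mul(-9, Add(48, Rational(12, 5))) = Mul(-9, Rational(252, 5)) = Rational(-2268, 5)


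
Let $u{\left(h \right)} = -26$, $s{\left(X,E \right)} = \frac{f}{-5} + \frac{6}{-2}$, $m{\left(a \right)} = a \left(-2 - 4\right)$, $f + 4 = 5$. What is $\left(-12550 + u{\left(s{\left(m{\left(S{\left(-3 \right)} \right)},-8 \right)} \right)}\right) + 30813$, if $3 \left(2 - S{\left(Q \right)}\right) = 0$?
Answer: $18237$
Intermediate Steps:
$f = 1$ ($f = -4 + 5 = 1$)
$S{\left(Q \right)} = 2$ ($S{\left(Q \right)} = 2 - 0 = 2 + 0 = 2$)
$m{\left(a \right)} = - 6 a$ ($m{\left(a \right)} = a \left(-6\right) = - 6 a$)
$s{\left(X,E \right)} = - \frac{16}{5}$ ($s{\left(X,E \right)} = 1 \frac{1}{-5} + \frac{6}{-2} = 1 \left(- \frac{1}{5}\right) + 6 \left(- \frac{1}{2}\right) = - \frac{1}{5} - 3 = - \frac{16}{5}$)
$\left(-12550 + u{\left(s{\left(m{\left(S{\left(-3 \right)} \right)},-8 \right)} \right)}\right) + 30813 = \left(-12550 - 26\right) + 30813 = -12576 + 30813 = 18237$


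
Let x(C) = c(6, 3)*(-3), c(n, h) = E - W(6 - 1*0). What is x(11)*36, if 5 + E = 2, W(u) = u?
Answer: 972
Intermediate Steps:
E = -3 (E = -5 + 2 = -3)
c(n, h) = -9 (c(n, h) = -3 - (6 - 1*0) = -3 - (6 + 0) = -3 - 1*6 = -3 - 6 = -9)
x(C) = 27 (x(C) = -9*(-3) = 27)
x(11)*36 = 27*36 = 972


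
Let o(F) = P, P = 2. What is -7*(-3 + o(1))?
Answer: 7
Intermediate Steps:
o(F) = 2
-7*(-3 + o(1)) = -7*(-3 + 2) = -7*(-1) = 7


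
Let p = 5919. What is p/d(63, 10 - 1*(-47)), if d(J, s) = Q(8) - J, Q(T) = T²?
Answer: 5919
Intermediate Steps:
d(J, s) = 64 - J (d(J, s) = 8² - J = 64 - J)
p/d(63, 10 - 1*(-47)) = 5919/(64 - 1*63) = 5919/(64 - 63) = 5919/1 = 5919*1 = 5919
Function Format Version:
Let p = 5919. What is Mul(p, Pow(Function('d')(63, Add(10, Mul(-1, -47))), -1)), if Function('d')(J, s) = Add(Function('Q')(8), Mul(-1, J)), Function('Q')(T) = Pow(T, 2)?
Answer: 5919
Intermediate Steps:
Function('d')(J, s) = Add(64, Mul(-1, J)) (Function('d')(J, s) = Add(Pow(8, 2), Mul(-1, J)) = Add(64, Mul(-1, J)))
Mul(p, Pow(Function('d')(63, Add(10, Mul(-1, -47))), -1)) = Mul(5919, Pow(Add(64, Mul(-1, 63)), -1)) = Mul(5919, Pow(Add(64, -63), -1)) = Mul(5919, Pow(1, -1)) = Mul(5919, 1) = 5919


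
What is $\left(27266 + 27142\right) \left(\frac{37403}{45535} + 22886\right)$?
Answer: $\frac{56701374078504}{45535} \approx 1.2452 \cdot 10^{9}$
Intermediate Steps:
$\left(27266 + 27142\right) \left(\frac{37403}{45535} + 22886\right) = 54408 \left(37403 \cdot \frac{1}{45535} + 22886\right) = 54408 \left(\frac{37403}{45535} + 22886\right) = 54408 \cdot \frac{1042151413}{45535} = \frac{56701374078504}{45535}$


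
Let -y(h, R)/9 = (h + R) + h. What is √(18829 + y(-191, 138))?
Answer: 145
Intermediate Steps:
y(h, R) = -18*h - 9*R (y(h, R) = -9*((h + R) + h) = -9*((R + h) + h) = -9*(R + 2*h) = -18*h - 9*R)
√(18829 + y(-191, 138)) = √(18829 + (-18*(-191) - 9*138)) = √(18829 + (3438 - 1242)) = √(18829 + 2196) = √21025 = 145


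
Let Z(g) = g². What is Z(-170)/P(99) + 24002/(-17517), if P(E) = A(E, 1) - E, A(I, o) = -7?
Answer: -254392756/928401 ≈ -274.01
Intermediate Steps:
P(E) = -7 - E
Z(-170)/P(99) + 24002/(-17517) = (-170)²/(-7 - 1*99) + 24002/(-17517) = 28900/(-7 - 99) + 24002*(-1/17517) = 28900/(-106) - 24002/17517 = 28900*(-1/106) - 24002/17517 = -14450/53 - 24002/17517 = -254392756/928401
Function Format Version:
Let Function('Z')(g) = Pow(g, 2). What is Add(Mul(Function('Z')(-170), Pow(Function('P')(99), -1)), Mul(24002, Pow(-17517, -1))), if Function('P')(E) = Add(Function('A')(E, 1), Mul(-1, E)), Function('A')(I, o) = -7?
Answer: Rational(-254392756, 928401) ≈ -274.01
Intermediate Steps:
Function('P')(E) = Add(-7, Mul(-1, E))
Add(Mul(Function('Z')(-170), Pow(Function('P')(99), -1)), Mul(24002, Pow(-17517, -1))) = Add(Mul(Pow(-170, 2), Pow(Add(-7, Mul(-1, 99)), -1)), Mul(24002, Pow(-17517, -1))) = Add(Mul(28900, Pow(Add(-7, -99), -1)), Mul(24002, Rational(-1, 17517))) = Add(Mul(28900, Pow(-106, -1)), Rational(-24002, 17517)) = Add(Mul(28900, Rational(-1, 106)), Rational(-24002, 17517)) = Add(Rational(-14450, 53), Rational(-24002, 17517)) = Rational(-254392756, 928401)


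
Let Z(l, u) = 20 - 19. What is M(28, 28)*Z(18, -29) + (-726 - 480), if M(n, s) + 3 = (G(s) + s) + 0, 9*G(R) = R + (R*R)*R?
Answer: 11351/9 ≈ 1261.2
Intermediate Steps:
G(R) = R/9 + R³/9 (G(R) = (R + (R*R)*R)/9 = (R + R²*R)/9 = (R + R³)/9 = R/9 + R³/9)
Z(l, u) = 1
M(n, s) = -3 + s + s*(1 + s²)/9 (M(n, s) = -3 + ((s*(1 + s²)/9 + s) + 0) = -3 + ((s + s*(1 + s²)/9) + 0) = -3 + (s + s*(1 + s²)/9) = -3 + s + s*(1 + s²)/9)
M(28, 28)*Z(18, -29) + (-726 - 480) = (-3 + (⅑)*28³ + (10/9)*28)*1 + (-726 - 480) = (-3 + (⅑)*21952 + 280/9)*1 - 1206 = (-3 + 21952/9 + 280/9)*1 - 1206 = (22205/9)*1 - 1206 = 22205/9 - 1206 = 11351/9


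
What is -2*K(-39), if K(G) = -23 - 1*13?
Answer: 72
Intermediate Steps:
K(G) = -36 (K(G) = -23 - 13 = -36)
-2*K(-39) = -2*(-36) = 72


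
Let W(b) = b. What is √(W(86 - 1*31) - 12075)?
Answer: 2*I*√3005 ≈ 109.64*I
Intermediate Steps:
√(W(86 - 1*31) - 12075) = √((86 - 1*31) - 12075) = √((86 - 31) - 12075) = √(55 - 12075) = √(-12020) = 2*I*√3005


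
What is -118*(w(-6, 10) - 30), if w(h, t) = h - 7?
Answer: 5074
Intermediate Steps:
w(h, t) = -7 + h
-118*(w(-6, 10) - 30) = -118*((-7 - 6) - 30) = -118*(-13 - 30) = -118*(-43) = 5074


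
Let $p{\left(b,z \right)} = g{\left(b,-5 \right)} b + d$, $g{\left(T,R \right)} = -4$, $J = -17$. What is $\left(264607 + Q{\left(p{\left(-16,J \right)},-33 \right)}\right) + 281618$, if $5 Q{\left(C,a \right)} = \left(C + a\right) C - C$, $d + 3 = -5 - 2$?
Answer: $546441$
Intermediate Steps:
$d = -10$ ($d = -3 - 7 = -10$)
$p{\left(b,z \right)} = -10 - 4 b$ ($p{\left(b,z \right)} = - 4 b - 10 = -10 - 4 b$)
$Q{\left(C,a \right)} = - \frac{C}{5} + \frac{C \left(C + a\right)}{5}$ ($Q{\left(C,a \right)} = \frac{\left(C + a\right) C - C}{5} = \frac{C \left(C + a\right) - C}{5} = \frac{- C + C \left(C + a\right)}{5} = - \frac{C}{5} + \frac{C \left(C + a\right)}{5}$)
$\left(264607 + Q{\left(p{\left(-16,J \right)},-33 \right)}\right) + 281618 = \left(264607 + \frac{\left(-10 - -64\right) \left(-1 - -54 - 33\right)}{5}\right) + 281618 = \left(264607 + \frac{\left(-10 + 64\right) \left(-1 + \left(-10 + 64\right) - 33\right)}{5}\right) + 281618 = \left(264607 + \frac{1}{5} \cdot 54 \left(-1 + 54 - 33\right)\right) + 281618 = \left(264607 + \frac{1}{5} \cdot 54 \cdot 20\right) + 281618 = \left(264607 + 216\right) + 281618 = 264823 + 281618 = 546441$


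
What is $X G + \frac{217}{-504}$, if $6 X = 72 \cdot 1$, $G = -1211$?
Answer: $- \frac{1046335}{72} \approx -14532.0$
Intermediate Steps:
$X = 12$ ($X = \frac{72 \cdot 1}{6} = \frac{1}{6} \cdot 72 = 12$)
$X G + \frac{217}{-504} = 12 \left(-1211\right) + \frac{217}{-504} = -14532 + 217 \left(- \frac{1}{504}\right) = -14532 - \frac{31}{72} = - \frac{1046335}{72}$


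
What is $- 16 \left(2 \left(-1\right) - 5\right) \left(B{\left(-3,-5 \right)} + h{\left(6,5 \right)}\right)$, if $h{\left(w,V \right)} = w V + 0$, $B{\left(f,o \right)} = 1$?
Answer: $3472$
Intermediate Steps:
$h{\left(w,V \right)} = V w$ ($h{\left(w,V \right)} = V w + 0 = V w$)
$- 16 \left(2 \left(-1\right) - 5\right) \left(B{\left(-3,-5 \right)} + h{\left(6,5 \right)}\right) = - 16 \left(2 \left(-1\right) - 5\right) \left(1 + 5 \cdot 6\right) = - 16 \left(-2 - 5\right) \left(1 + 30\right) = \left(-16\right) \left(-7\right) 31 = 112 \cdot 31 = 3472$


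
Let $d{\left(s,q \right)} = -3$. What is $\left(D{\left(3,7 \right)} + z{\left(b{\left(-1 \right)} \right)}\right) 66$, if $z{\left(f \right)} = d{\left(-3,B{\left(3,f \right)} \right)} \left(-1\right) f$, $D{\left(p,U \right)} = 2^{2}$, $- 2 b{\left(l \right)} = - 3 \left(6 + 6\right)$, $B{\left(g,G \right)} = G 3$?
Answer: $3828$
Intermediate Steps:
$B{\left(g,G \right)} = 3 G$
$b{\left(l \right)} = 18$ ($b{\left(l \right)} = - \frac{\left(-3\right) \left(6 + 6\right)}{2} = - \frac{\left(-3\right) 12}{2} = \left(- \frac{1}{2}\right) \left(-36\right) = 18$)
$D{\left(p,U \right)} = 4$
$z{\left(f \right)} = 3 f$ ($z{\left(f \right)} = \left(-3\right) \left(-1\right) f = 3 f$)
$\left(D{\left(3,7 \right)} + z{\left(b{\left(-1 \right)} \right)}\right) 66 = \left(4 + 3 \cdot 18\right) 66 = \left(4 + 54\right) 66 = 58 \cdot 66 = 3828$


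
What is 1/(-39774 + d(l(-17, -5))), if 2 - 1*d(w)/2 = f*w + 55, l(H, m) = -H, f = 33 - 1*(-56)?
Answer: -1/42906 ≈ -2.3307e-5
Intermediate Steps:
f = 89 (f = 33 + 56 = 89)
d(w) = -106 - 178*w (d(w) = 4 - 2*(89*w + 55) = 4 - 2*(55 + 89*w) = 4 + (-110 - 178*w) = -106 - 178*w)
1/(-39774 + d(l(-17, -5))) = 1/(-39774 + (-106 - (-178)*(-17))) = 1/(-39774 + (-106 - 178*17)) = 1/(-39774 + (-106 - 3026)) = 1/(-39774 - 3132) = 1/(-42906) = -1/42906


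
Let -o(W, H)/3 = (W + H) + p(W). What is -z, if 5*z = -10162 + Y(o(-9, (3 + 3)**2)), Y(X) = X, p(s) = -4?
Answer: 10231/5 ≈ 2046.2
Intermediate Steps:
o(W, H) = 12 - 3*H - 3*W (o(W, H) = -3*((W + H) - 4) = -3*((H + W) - 4) = -3*(-4 + H + W) = 12 - 3*H - 3*W)
z = -10231/5 (z = (-10162 + (12 - 3*(3 + 3)**2 - 3*(-9)))/5 = (-10162 + (12 - 3*6**2 + 27))/5 = (-10162 + (12 - 3*36 + 27))/5 = (-10162 + (12 - 108 + 27))/5 = (-10162 - 69)/5 = (1/5)*(-10231) = -10231/5 ≈ -2046.2)
-z = -1*(-10231/5) = 10231/5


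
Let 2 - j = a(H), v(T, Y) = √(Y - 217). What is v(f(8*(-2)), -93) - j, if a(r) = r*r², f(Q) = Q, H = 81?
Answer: 531439 + I*√310 ≈ 5.3144e+5 + 17.607*I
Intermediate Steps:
a(r) = r³
v(T, Y) = √(-217 + Y)
j = -531439 (j = 2 - 1*81³ = 2 - 1*531441 = 2 - 531441 = -531439)
v(f(8*(-2)), -93) - j = √(-217 - 93) - 1*(-531439) = √(-310) + 531439 = I*√310 + 531439 = 531439 + I*√310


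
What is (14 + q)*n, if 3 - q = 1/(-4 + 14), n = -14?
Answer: -1183/5 ≈ -236.60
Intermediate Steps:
q = 29/10 (q = 3 - 1/(-4 + 14) = 3 - 1/10 = 29/10 ≈ 2.9000)
(14 + q)*n = (14 + 29/10)*(-14) = (169/10)*(-14) = -1183/5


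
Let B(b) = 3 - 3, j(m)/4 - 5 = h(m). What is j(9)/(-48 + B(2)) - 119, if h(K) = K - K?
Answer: -1433/12 ≈ -119.42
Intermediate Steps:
h(K) = 0
j(m) = 20 (j(m) = 20 + 4*0 = 20 + 0 = 20)
B(b) = 0
j(9)/(-48 + B(2)) - 119 = 20/(-48 + 0) - 119 = 20/(-48) - 119 = -1/48*20 - 119 = -5/12 - 119 = -1433/12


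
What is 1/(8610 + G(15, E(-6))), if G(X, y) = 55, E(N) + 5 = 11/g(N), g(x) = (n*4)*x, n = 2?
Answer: 1/8665 ≈ 0.00011541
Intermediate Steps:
g(x) = 8*x (g(x) = (2*4)*x = 8*x)
E(N) = -5 + 11/(8*N) (E(N) = -5 + 11/((8*N)) = -5 + 11*(1/(8*N)) = -5 + 11/(8*N))
1/(8610 + G(15, E(-6))) = 1/(8610 + 55) = 1/8665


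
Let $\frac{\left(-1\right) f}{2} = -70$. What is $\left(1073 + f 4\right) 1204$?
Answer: $1966132$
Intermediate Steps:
$f = 140$ ($f = \left(-2\right) \left(-70\right) = 140$)
$\left(1073 + f 4\right) 1204 = \left(1073 + 140 \cdot 4\right) 1204 = \left(1073 + 560\right) 1204 = 1633 \cdot 1204 = 1966132$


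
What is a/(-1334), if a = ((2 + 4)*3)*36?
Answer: -324/667 ≈ -0.48576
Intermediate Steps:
a = 648 (a = (6*3)*36 = 18*36 = 648)
a/(-1334) = 648/(-1334) = 648*(-1/1334) = -324/667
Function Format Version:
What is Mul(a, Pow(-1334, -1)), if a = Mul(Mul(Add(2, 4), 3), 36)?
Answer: Rational(-324, 667) ≈ -0.48576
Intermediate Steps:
a = 648 (a = Mul(Mul(6, 3), 36) = Mul(18, 36) = 648)
Mul(a, Pow(-1334, -1)) = Mul(648, Pow(-1334, -1)) = Mul(648, Rational(-1, 1334)) = Rational(-324, 667)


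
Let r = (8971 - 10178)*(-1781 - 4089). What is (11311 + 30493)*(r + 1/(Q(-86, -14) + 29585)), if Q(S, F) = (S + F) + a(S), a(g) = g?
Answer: 8707545824323444/29399 ≈ 2.9618e+11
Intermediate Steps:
r = 7085090 (r = -1207*(-5870) = 7085090)
Q(S, F) = F + 2*S (Q(S, F) = (S + F) + S = (F + S) + S = F + 2*S)
(11311 + 30493)*(r + 1/(Q(-86, -14) + 29585)) = (11311 + 30493)*(7085090 + 1/((-14 + 2*(-86)) + 29585)) = 41804*(7085090 + 1/((-14 - 172) + 29585)) = 41804*(7085090 + 1/(-186 + 29585)) = 41804*(7085090 + 1/29399) = 41804*(208294560911/29399) = 8707545824323444/29399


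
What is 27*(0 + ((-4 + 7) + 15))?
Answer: 486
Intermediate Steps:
27*(0 + ((-4 + 7) + 15)) = 27*(0 + (3 + 15)) = 27*(0 + 18) = 27*18 = 486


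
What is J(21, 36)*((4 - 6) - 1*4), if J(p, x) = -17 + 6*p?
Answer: -654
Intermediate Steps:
J(21, 36)*((4 - 6) - 1*4) = (-17 + 6*21)*((4 - 6) - 1*4) = (-17 + 126)*(-2 - 4) = 109*(-6) = -654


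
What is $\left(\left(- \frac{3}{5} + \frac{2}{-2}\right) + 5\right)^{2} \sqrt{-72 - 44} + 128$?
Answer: $128 + \frac{578 i \sqrt{29}}{25} \approx 128.0 + 124.51 i$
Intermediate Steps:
$\left(\left(- \frac{3}{5} + \frac{2}{-2}\right) + 5\right)^{2} \sqrt{-72 - 44} + 128 = \left(\left(\left(-3\right) \frac{1}{5} + 2 \left(- \frac{1}{2}\right)\right) + 5\right)^{2} \sqrt{-116} + 128 = \left(\left(- \frac{3}{5} - 1\right) + 5\right)^{2} \cdot 2 i \sqrt{29} + 128 = \left(- \frac{8}{5} + 5\right)^{2} \cdot 2 i \sqrt{29} + 128 = \left(\frac{17}{5}\right)^{2} \cdot 2 i \sqrt{29} + 128 = \frac{289 \cdot 2 i \sqrt{29}}{25} + 128 = \frac{578 i \sqrt{29}}{25} + 128 = 128 + \frac{578 i \sqrt{29}}{25}$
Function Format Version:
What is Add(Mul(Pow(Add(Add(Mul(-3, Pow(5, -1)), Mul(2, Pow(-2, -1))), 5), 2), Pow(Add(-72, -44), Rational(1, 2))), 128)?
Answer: Add(128, Mul(Rational(578, 25), I, Pow(29, Rational(1, 2)))) ≈ Add(128.00, Mul(124.51, I))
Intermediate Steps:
Add(Mul(Pow(Add(Add(Mul(-3, Pow(5, -1)), Mul(2, Pow(-2, -1))), 5), 2), Pow(Add(-72, -44), Rational(1, 2))), 128) = Add(Mul(Pow(Add(Add(Mul(-3, Rational(1, 5)), Mul(2, Rational(-1, 2))), 5), 2), Pow(-116, Rational(1, 2))), 128) = Add(Mul(Pow(Add(Add(Rational(-3, 5), -1), 5), 2), Mul(2, I, Pow(29, Rational(1, 2)))), 128) = Add(Mul(Pow(Add(Rational(-8, 5), 5), 2), Mul(2, I, Pow(29, Rational(1, 2)))), 128) = Add(Mul(Pow(Rational(17, 5), 2), Mul(2, I, Pow(29, Rational(1, 2)))), 128) = Add(Mul(Rational(289, 25), Mul(2, I, Pow(29, Rational(1, 2)))), 128) = Add(Mul(Rational(578, 25), I, Pow(29, Rational(1, 2))), 128) = Add(128, Mul(Rational(578, 25), I, Pow(29, Rational(1, 2))))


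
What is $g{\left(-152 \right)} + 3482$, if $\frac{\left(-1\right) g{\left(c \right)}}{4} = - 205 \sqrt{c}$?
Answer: $3482 + 1640 i \sqrt{38} \approx 3482.0 + 10110.0 i$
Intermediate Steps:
$g{\left(c \right)} = 820 \sqrt{c}$ ($g{\left(c \right)} = - 4 \left(- 205 \sqrt{c}\right) = 820 \sqrt{c}$)
$g{\left(-152 \right)} + 3482 = 820 \sqrt{-152} + 3482 = 820 \cdot 2 i \sqrt{38} + 3482 = 1640 i \sqrt{38} + 3482 = 3482 + 1640 i \sqrt{38}$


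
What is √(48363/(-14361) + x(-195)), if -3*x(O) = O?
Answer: √1412327758/4787 ≈ 7.8506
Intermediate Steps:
x(O) = -O/3
√(48363/(-14361) + x(-195)) = √(48363/(-14361) - ⅓*(-195)) = √(48363*(-1/14361) + 65) = √(-16121/4787 + 65) = √(295034/4787) = √1412327758/4787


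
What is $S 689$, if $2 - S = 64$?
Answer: $-42718$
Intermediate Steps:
$S = -62$ ($S = 2 - 64 = -62$)
$S 689 = \left(-62\right) 689 = -42718$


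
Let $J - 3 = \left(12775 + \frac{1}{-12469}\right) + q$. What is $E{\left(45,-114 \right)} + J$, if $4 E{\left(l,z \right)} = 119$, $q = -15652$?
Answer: $- \frac{141859817}{49876} \approx -2844.3$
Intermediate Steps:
$E{\left(l,z \right)} = \frac{119}{4}$ ($E{\left(l,z \right)} = \frac{1}{4} \cdot 119 = \frac{119}{4}$)
$J = - \frac{35835907}{12469}$ ($J = 3 - \left(2877 + \frac{1}{12469}\right) = 3 + \left(\left(12775 - \frac{1}{12469}\right) - 15652\right) = 3 + \left(\frac{159291474}{12469} - 15652\right) = 3 - \frac{35873314}{12469} = - \frac{35835907}{12469} \approx -2874.0$)
$E{\left(45,-114 \right)} + J = \frac{119}{4} - \frac{35835907}{12469} = - \frac{141859817}{49876}$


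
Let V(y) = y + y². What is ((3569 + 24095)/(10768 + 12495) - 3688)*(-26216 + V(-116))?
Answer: 1104326621280/23263 ≈ 4.7471e+7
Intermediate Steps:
((3569 + 24095)/(10768 + 12495) - 3688)*(-26216 + V(-116)) = ((3569 + 24095)/(10768 + 12495) - 3688)*(-26216 - 116*(1 - 116)) = (27664/23263 - 3688)*(-26216 - 116*(-115)) = (27664*(1/23263) - 3688)*(-26216 + 13340) = (27664/23263 - 3688)*(-12876) = -85766280/23263*(-12876) = 1104326621280/23263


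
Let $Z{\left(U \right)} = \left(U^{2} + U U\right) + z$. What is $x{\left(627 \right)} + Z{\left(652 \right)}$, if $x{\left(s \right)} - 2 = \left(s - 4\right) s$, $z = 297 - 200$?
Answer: $1240928$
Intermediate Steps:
$z = 97$ ($z = 297 - 200 = 97$)
$x{\left(s \right)} = 2 + s \left(-4 + s\right)$ ($x{\left(s \right)} = 2 + \left(s - 4\right) s = 2 + \left(-4 + s\right) s = 2 + s \left(-4 + s\right)$)
$Z{\left(U \right)} = 97 + 2 U^{2}$ ($Z{\left(U \right)} = \left(U^{2} + U U\right) + 97 = \left(U^{2} + U^{2}\right) + 97 = 2 U^{2} + 97 = 97 + 2 U^{2}$)
$x{\left(627 \right)} + Z{\left(652 \right)} = \left(2 + 627^{2} - 2508\right) + \left(97 + 2 \cdot 652^{2}\right) = \left(2 + 393129 - 2508\right) + \left(97 + 2 \cdot 425104\right) = 390623 + \left(97 + 850208\right) = 390623 + 850305 = 1240928$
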